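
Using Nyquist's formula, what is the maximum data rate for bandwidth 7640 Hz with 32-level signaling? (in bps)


Rate = 2 * B * log2(M) = 2 * 7640 * 5.0 = 76400.0

76400.0 bps


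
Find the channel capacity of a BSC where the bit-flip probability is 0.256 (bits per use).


H(p) = -p*log2(p) - (1-p)*log2(1-p) = -0.256*log2(0.256) - 0.744*log2(0.744) = 0.503241 + 0.317409 = 0.8207. C = 1 - H(p) = 1 - 0.8207 = 0.1793

0.1793 bits


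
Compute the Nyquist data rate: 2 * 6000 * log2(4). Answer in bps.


Rate = 2 * B * log2(M) = 2 * 6000 * 2.0 = 24000.0

24000.0 bps


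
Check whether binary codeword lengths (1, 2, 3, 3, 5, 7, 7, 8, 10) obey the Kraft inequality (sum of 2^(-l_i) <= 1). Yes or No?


Kraft sum = sum(2^(-l_i)) = 1.0518, need <= 1. Result: violated (a binary prefix-free code with these lengths cannot exist)

No


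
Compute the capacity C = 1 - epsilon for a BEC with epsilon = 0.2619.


C = 1 - epsilon = 1 - 0.2619 = 0.7381

0.7381 bits


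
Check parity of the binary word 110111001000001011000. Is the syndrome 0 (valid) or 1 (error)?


Syndrome = XOR of all bits = 1 XOR 1 XOR 0 XOR 1 XOR 1 XOR 1 XOR 0 XOR 0 XOR 1 XOR 0 XOR 0 XOR 0 XOR 0 XOR 0 XOR 1 XOR 0 XOR 1 XOR 1 XOR 0 XOR 0 XOR 0 = 1

1


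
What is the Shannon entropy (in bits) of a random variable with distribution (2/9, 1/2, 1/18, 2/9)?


H = -sum(p_i * log2(p_i)). Terms: -(2/9)*log2(2/9) = 0.482206; -(1/2)*log2(1/2) = 0.500000; -(1/18)*log2(1/18) = 0.231663; -(2/9)*log2(2/9) = 0.482206. H = 0.482206 + 0.500000 + 0.231663 + 0.482206 = 1.6961

1.6961 bits


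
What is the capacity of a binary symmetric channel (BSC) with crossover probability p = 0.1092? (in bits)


H(p) = -p*log2(p) - (1-p)*log2(1-p) = -0.1092*log2(0.1092) - 0.8908*log2(0.8908) = 0.348889 + 0.148609 = 0.4975. C = 1 - H(p) = 1 - 0.4975 = 0.5025

0.5025 bits


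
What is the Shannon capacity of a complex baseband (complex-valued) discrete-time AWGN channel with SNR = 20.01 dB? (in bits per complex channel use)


SNR_linear = 10^(20.01/10) = 100.2305; C = log2(1 + SNR_linear) = log2(1 + 100.2305) = 6.6615

6.6615 bits/channel use


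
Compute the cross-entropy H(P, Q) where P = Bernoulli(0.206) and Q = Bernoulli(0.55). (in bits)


H(P,Q) = -p*log2(q) - (1-p)*log2(1-q). -0.206*log2(0.55) = 0.177674; -0.794*log2(0.45) = 0.914690. H(P,Q) = 0.177674 + 0.914690 = 1.0924

1.0924 bits


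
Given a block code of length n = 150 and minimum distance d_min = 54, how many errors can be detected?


Detection capability = d_min - 1 = 54 - 1 = 53

53 errors


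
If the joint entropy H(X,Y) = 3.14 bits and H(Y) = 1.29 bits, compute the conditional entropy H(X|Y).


H(X|Y) = H(X,Y) - H(Y) = 3.14 - 1.29 = 1.85

1.85 bits


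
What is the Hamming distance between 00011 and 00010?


Count differing positions: . . . . ^ = 1 differences

1


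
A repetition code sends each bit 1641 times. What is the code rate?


Rate = k/n = 1/1641

1/1641


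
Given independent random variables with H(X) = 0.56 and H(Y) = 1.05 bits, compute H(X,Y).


For independent variables, H(X,Y) = H(X) + H(Y) = 0.56 + 1.05 = 1.61

1.61 bits


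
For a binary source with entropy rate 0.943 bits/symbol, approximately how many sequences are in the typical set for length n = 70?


log2|A_typical| = nH = 70 * 0.943 = 66.01, so |A_typical| ~ 2^66.01 = 7.430e+19

7.430e+19


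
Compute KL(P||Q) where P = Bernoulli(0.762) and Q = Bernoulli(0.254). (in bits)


KL = p*log2(p/q) + (1-p)*log2((1-p)/(1-q)) = 0.762*log2(0.762/0.254) + 0.238*log2(0.238/0.746) = 0.8155

0.8155 bits


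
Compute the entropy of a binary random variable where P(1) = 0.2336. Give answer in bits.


H = -p*log2(p) - (1-p)*log2(1-p). -0.2336*log2(0.2336) = 0.490067; -0.7664*log2(0.7664) = 0.294168. H = 0.490067 + 0.294168 = 0.7842

0.7842 bits


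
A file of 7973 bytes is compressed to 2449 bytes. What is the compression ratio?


Ratio = original / compressed = 7973 / 2449 = 3.2556

3.2556


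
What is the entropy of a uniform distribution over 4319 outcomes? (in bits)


H = log2(n) = log2(4319) = 12.0765

12.0765 bits


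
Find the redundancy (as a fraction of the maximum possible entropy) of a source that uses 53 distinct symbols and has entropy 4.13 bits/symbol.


H_max = log2(K) = log2(53) = 5.7279 bits/symbol. Redundancy = 1 - H/H_max = 1 - 4.13/5.7279 = 1 - 0.721 = 0.279

0.279


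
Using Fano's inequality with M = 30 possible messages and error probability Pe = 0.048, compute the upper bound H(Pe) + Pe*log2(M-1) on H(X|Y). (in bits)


H(Pe) = -Pe*log2(Pe) - (1-Pe)*log2(1-Pe) = -0.048*log2(0.048) - 0.952*log2(0.952) = 0.210279 + 0.067560 = 0.2778. Pe*log2(M-1) = 0.048*log2(29) = 0.233183. Bound = H(Pe) + Pe*log2(M-1) = 0.210279 + 0.067560 + 0.233183 = 0.511

0.511 bits


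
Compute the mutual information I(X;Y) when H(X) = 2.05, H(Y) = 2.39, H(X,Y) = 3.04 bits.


I(X;Y) = H(X) + H(Y) - H(X,Y) = 2.05 + 2.39 - 3.04 = 1.4

1.4 bits


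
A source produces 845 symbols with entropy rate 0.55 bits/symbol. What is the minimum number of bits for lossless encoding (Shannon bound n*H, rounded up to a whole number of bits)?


Minimum bits >= n * H = 845 * 0.55 = 464.75, rounded up to a whole number of bits = 465

465 bits


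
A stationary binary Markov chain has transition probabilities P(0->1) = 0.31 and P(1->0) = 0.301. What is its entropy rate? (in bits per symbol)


Stationary distribution: pi_0 = p10/(p01+p10) = 0.4926, pi_1 = 0.5074. Entropy rate H' = pi_0*H(p01) + pi_1*H(p10) = 0.4926*0.8932 + 0.5074*0.8825 = 0.8878

0.8878 bits/symbol


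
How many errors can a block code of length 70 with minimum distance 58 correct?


Correction capability = floor((d-1)/2) = floor((58-1)/2) = 28

28 errors


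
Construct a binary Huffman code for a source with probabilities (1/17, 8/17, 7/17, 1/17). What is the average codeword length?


Huffman construction (repeatedly merge the two least-probable nodes; each merge adds 1 bit to every symbol beneath it): 1/17 + 1/17 = 2/17; 2/17 + 7/17 = 9/17; 8/17 + 9/17 = 1. Resulting codeword lengths (in the order the probabilities were given): (3, 1, 2, 3). L_avg = sum(p_i * l_i) = 1/17*3 + 8/17*1 + 7/17*2 + 1/17*3 = 28/17 = 1.6471

1.6471 bits


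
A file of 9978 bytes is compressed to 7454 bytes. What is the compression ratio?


Ratio = original / compressed = 9978 / 7454 = 1.3386

1.3386


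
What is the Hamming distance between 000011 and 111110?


Count differing positions: ^ ^ ^ ^ . ^ = 5 differences

5


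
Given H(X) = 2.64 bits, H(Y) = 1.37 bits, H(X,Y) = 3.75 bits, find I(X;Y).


I(X;Y) = H(X) + H(Y) - H(X,Y) = 2.64 + 1.37 - 3.75 = 0.26

0.26 bits


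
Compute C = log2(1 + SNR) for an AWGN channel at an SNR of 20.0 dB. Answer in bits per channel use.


SNR_linear = 10^(20.0/10) = 100.0; C = log2(1 + SNR_linear) = log2(1 + 100.0) = 6.6582

6.6582 bits/channel use


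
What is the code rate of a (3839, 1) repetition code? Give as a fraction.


Rate = k/n = 1/3839

1/3839


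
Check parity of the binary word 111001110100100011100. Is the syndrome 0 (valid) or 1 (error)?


Syndrome = XOR of all bits = 1 XOR 1 XOR 1 XOR 0 XOR 0 XOR 1 XOR 1 XOR 1 XOR 0 XOR 1 XOR 0 XOR 0 XOR 1 XOR 0 XOR 0 XOR 0 XOR 1 XOR 1 XOR 1 XOR 0 XOR 0 = 1

1


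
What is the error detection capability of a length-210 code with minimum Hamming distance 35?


Detection capability = d_min - 1 = 35 - 1 = 34

34 errors


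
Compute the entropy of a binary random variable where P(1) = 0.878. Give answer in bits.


H = -p*log2(p) - (1-p)*log2(1-p). -0.878*log2(0.878) = 0.164807; -0.122*log2(0.122) = 0.370276. H = 0.164807 + 0.370276 = 0.5351

0.5351 bits


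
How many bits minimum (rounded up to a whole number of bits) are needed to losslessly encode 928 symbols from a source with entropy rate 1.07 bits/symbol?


Minimum bits >= n * H = 928 * 1.07 = 992.96, rounded up to a whole number of bits = 993

993 bits


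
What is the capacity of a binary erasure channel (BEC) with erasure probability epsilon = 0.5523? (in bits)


C = 1 - epsilon = 1 - 0.5523 = 0.4477

0.4477 bits


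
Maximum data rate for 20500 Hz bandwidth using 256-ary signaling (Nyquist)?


Rate = 2 * B * log2(M) = 2 * 20500 * 8.0 = 328000.0

328000.0 bps


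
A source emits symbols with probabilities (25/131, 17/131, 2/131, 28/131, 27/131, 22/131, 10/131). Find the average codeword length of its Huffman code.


Huffman construction (repeatedly merge the two least-probable nodes; each merge adds 1 bit to every symbol beneath it): 2/131 + 10/131 = 12/131; 12/131 + 17/131 = 29/131; 22/131 + 25/131 = 47/131; 27/131 + 28/131 = 55/131; 29/131 + 47/131 = 76/131; 55/131 + 76/131 = 1. Resulting codeword lengths (in the order the probabilities were given): (3, 3, 4, 2, 2, 3, 4). L_avg = sum(p_i * l_i) = 25/131*3 + 17/131*3 + 2/131*4 + 28/131*2 + 27/131*2 + 22/131*3 + 10/131*4 = 350/131 = 2.6718

2.6718 bits


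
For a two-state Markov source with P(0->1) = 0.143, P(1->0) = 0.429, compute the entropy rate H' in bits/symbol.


Stationary distribution: pi_0 = p10/(p01+p10) = 0.75, pi_1 = 0.25. Entropy rate H' = pi_0*H(p01) + pi_1*H(p10) = 0.75*0.592 + 0.25*0.9854 = 0.6904

0.6904 bits/symbol


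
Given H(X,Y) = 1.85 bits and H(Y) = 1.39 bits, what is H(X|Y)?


H(X|Y) = H(X,Y) - H(Y) = 1.85 - 1.39 = 0.46

0.46 bits


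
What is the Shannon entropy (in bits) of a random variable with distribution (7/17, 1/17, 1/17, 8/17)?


H = -sum(p_i * log2(p_i)). Terms: -(7/17)*log2(7/17) = 0.527103; -(1/17)*log2(1/17) = 0.240439; -(1/17)*log2(1/17) = 0.240439; -(8/17)*log2(8/17) = 0.511747. H = 0.527103 + 0.240439 + 0.240439 + 0.511747 = 1.5197

1.5197 bits


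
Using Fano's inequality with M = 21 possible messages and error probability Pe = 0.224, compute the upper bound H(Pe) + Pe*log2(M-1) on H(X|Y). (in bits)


H(Pe) = -Pe*log2(Pe) - (1-Pe)*log2(1-Pe) = -0.224*log2(0.224) - 0.776*log2(0.776) = 0.483488 + 0.283916 = 0.7674. Pe*log2(M-1) = 0.224*log2(20) = 0.968112. Bound = H(Pe) + Pe*log2(M-1) = 0.483488 + 0.283916 + 0.968112 = 1.7355

1.7355 bits


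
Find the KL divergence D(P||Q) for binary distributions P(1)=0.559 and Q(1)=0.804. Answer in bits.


KL = p*log2(p/q) + (1-p)*log2((1-p)/(1-q)) = 0.559*log2(0.559/0.804) + 0.441*log2(0.441/0.196) = 0.2228

0.2228 bits


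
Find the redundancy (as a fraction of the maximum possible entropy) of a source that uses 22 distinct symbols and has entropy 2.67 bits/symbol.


H_max = log2(K) = log2(22) = 4.4594 bits/symbol. Redundancy = 1 - H/H_max = 1 - 2.67/4.4594 = 1 - 0.5987 = 0.4013

0.4013


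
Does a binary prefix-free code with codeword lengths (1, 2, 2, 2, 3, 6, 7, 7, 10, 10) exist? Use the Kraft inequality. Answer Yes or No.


Kraft sum = sum(2^(-l_i)) = 1.4082, need <= 1. Result: violated (a binary prefix-free code with these lengths cannot exist)

No


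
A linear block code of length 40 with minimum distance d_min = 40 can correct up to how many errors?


Correction capability = floor((d-1)/2) = floor((40-1)/2) = 19

19 errors


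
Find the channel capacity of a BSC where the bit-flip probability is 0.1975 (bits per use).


H(p) = -p*log2(p) - (1-p)*log2(1-p) = -0.1975*log2(0.1975) - 0.8025*log2(0.8025) = 0.462165 + 0.254735 = 0.7169. C = 1 - H(p) = 1 - 0.7169 = 0.2831

0.2831 bits


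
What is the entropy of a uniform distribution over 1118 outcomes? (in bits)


H = log2(n) = log2(1118) = 10.1267

10.1267 bits


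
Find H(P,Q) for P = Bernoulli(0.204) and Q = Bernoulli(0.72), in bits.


H(P,Q) = -p*log2(q) - (1-p)*log2(1-q). -0.204*log2(0.72) = 0.096682; -0.796*log2(0.28) = 1.461855. H(P,Q) = 0.096682 + 1.461855 = 1.5585

1.5585 bits


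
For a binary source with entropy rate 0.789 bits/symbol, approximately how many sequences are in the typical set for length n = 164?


log2|A_typical| = nH = 164 * 0.789 = 129.396, so |A_typical| ~ 2^129.396 = 8.955e+38

8.955e+38


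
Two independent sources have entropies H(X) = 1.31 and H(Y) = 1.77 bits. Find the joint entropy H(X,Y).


For independent variables, H(X,Y) = H(X) + H(Y) = 1.31 + 1.77 = 3.08

3.08 bits


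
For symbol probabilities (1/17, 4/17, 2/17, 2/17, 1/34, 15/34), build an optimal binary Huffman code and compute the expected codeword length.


Huffman construction (repeatedly merge the two least-probable nodes; each merge adds 1 bit to every symbol beneath it): 1/34 + 1/17 = 3/34; 3/34 + 2/17 = 7/34; 2/17 + 7/34 = 11/34; 4/17 + 11/34 = 19/34; 15/34 + 19/34 = 1. Resulting codeword lengths (in the order the probabilities were given): (5, 2, 4, 3, 5, 1). L_avg = sum(p_i * l_i) = 1/17*5 + 4/17*2 + 2/17*4 + 2/17*3 + 1/34*5 + 15/34*1 = 37/17 = 2.1765

2.1765 bits


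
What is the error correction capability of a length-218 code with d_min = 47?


Correction capability = floor((d-1)/2) = floor((47-1)/2) = 23

23 errors


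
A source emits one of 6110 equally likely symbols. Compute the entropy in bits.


H = log2(n) = log2(6110) = 12.577

12.577 bits


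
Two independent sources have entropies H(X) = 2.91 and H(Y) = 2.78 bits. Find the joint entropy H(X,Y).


For independent variables, H(X,Y) = H(X) + H(Y) = 2.91 + 2.78 = 5.69

5.69 bits


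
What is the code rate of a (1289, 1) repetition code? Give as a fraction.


Rate = k/n = 1/1289

1/1289


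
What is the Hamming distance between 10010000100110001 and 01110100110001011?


Count differing positions: ^ ^ ^ . . ^ . . . ^ . ^ ^ ^ . ^ . = 9 differences

9


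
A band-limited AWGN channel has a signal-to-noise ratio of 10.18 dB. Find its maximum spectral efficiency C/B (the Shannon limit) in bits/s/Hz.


SNR_linear = 10^(10.18/10) = 10.4232; C/B = log2(1 + SNR_linear) = log2(1 + 10.4232) = 3.5139

3.5139 bits/s/Hz


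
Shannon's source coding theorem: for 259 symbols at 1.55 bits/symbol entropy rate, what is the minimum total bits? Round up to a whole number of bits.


Minimum bits >= n * H = 259 * 1.55 = 401.45, rounded up to a whole number of bits = 402

402 bits


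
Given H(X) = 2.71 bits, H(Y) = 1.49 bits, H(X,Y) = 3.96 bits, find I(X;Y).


I(X;Y) = H(X) + H(Y) - H(X,Y) = 2.71 + 1.49 - 3.96 = 0.24

0.24 bits


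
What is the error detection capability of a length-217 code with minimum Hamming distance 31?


Detection capability = d_min - 1 = 31 - 1 = 30

30 errors


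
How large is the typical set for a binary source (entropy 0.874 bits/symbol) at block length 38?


log2|A_typical| = nH = 38 * 0.874 = 33.212, so |A_typical| ~ 2^33.212 = 9.950e+09

9.950e+09


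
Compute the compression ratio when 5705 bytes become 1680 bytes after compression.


Ratio = original / compressed = 5705 / 1680 = 3.3958

3.3958


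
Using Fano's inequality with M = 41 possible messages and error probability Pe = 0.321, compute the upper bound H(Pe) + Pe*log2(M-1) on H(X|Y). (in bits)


H(Pe) = -Pe*log2(Pe) - (1-Pe)*log2(1-Pe) = -0.321*log2(0.321) - 0.679*log2(0.679) = 0.526233 + 0.379233 = 0.9055. Pe*log2(M-1) = 0.321*log2(40) = 1.708339. Bound = H(Pe) + Pe*log2(M-1) = 0.526233 + 0.379233 + 1.708339 = 2.6138

2.6138 bits


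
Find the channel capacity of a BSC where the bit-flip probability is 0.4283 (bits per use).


H(p) = -p*log2(p) - (1-p)*log2(1-p) = -0.4283*log2(0.4283) - 0.5717*log2(0.5717) = 0.523942 + 0.461173 = 0.9851. C = 1 - H(p) = 1 - 0.9851 = 0.0149

0.0149 bits


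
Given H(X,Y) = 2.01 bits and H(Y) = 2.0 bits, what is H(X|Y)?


H(X|Y) = H(X,Y) - H(Y) = 2.01 - 2.0 = 0.01

0.01 bits


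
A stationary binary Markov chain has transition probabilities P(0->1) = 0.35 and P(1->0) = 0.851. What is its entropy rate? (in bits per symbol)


Stationary distribution: pi_0 = p10/(p01+p10) = 0.7086, pi_1 = 0.2914. Entropy rate H' = pi_0*H(p01) + pi_1*H(p10) = 0.7086*0.9341 + 0.2914*0.6073 = 0.8388

0.8388 bits/symbol


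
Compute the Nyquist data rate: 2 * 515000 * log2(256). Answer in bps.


Rate = 2 * B * log2(M) = 2 * 515000 * 8.0 = 8240000.0

8240000.0 bps


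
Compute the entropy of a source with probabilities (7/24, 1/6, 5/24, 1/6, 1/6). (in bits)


H = -sum(p_i * log2(p_i)). Terms: -(7/24)*log2(7/24) = 0.518469; -(1/6)*log2(1/6) = 0.430827; -(5/24)*log2(5/24) = 0.471466; -(1/6)*log2(1/6) = 0.430827; -(1/6)*log2(1/6) = 0.430827. H = 0.518469 + 0.430827 + 0.471466 + 0.430827 + 0.430827 = 2.2824

2.2824 bits


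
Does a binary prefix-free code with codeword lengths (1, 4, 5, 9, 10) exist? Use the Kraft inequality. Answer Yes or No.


Kraft sum = sum(2^(-l_i)) = 0.5967, need <= 1. Result: satisfied (a binary prefix-free code with these lengths exists)

Yes


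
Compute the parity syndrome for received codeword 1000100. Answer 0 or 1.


Syndrome = XOR of all bits = 1 XOR 0 XOR 0 XOR 0 XOR 1 XOR 0 XOR 0 = 0

0


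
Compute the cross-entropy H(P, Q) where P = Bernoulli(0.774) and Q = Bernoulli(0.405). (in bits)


H(P,Q) = -p*log2(q) - (1-p)*log2(1-q). -0.774*log2(0.405) = 1.009301; -0.226*log2(0.595) = 0.169283. H(P,Q) = 1.009301 + 0.169283 = 1.1786

1.1786 bits


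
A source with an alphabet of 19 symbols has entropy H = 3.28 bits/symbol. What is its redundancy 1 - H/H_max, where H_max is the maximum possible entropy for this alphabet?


H_max = log2(K) = log2(19) = 4.2479 bits/symbol. Redundancy = 1 - H/H_max = 1 - 3.28/4.2479 = 1 - 0.7721 = 0.2279

0.2279


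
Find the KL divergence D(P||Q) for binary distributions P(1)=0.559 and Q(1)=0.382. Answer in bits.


KL = p*log2(p/q) + (1-p)*log2((1-p)/(1-q)) = 0.559*log2(0.559/0.382) + 0.441*log2(0.441/0.618) = 0.0924

0.0924 bits


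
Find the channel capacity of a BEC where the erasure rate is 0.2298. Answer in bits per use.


C = 1 - epsilon = 1 - 0.2298 = 0.7702

0.7702 bits


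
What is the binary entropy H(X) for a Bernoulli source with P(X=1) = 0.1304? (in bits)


H = -p*log2(p) - (1-p)*log2(1-p). -0.1304*log2(0.1304) = 0.383244; -0.8696*log2(0.8696) = 0.175291. H = 0.383244 + 0.175291 = 0.5585

0.5585 bits


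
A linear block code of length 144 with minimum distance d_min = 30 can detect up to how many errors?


Detection capability = d_min - 1 = 30 - 1 = 29

29 errors


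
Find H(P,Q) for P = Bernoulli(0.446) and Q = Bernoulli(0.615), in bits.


H(P,Q) = -p*log2(q) - (1-p)*log2(1-q). -0.446*log2(0.615) = 0.312798; -0.554*log2(0.385) = 0.762897. H(P,Q) = 0.312798 + 0.762897 = 1.0757

1.0757 bits


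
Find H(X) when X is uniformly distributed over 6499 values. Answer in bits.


H = log2(n) = log2(6499) = 12.666

12.666 bits


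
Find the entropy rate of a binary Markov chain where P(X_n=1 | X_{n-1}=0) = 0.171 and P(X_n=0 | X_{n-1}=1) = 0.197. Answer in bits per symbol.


Stationary distribution: pi_0 = p10/(p01+p10) = 0.5353, pi_1 = 0.4647. Entropy rate H' = pi_0*H(p01) + pi_1*H(p10) = 0.5353*0.66 + 0.4647*0.7159 = 0.686

0.686 bits/symbol


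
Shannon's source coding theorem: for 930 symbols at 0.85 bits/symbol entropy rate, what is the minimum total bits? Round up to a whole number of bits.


Minimum bits >= n * H = 930 * 0.85 = 790.5, rounded up to a whole number of bits = 791

791 bits


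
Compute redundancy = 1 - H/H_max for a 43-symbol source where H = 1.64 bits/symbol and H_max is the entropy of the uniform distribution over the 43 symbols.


H_max = log2(K) = log2(43) = 5.4263 bits/symbol. Redundancy = 1 - H/H_max = 1 - 1.64/5.4263 = 1 - 0.3022 = 0.6978

0.6978


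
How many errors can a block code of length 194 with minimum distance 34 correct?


Correction capability = floor((d-1)/2) = floor((34-1)/2) = 16

16 errors


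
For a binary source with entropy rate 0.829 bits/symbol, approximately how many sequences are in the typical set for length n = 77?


log2|A_typical| = nH = 77 * 0.829 = 63.833, so |A_typical| ~ 2^63.833 = 1.643e+19

1.643e+19


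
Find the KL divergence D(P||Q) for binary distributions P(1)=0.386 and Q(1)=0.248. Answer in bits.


KL = p*log2(p/q) + (1-p)*log2((1-p)/(1-q)) = 0.386*log2(0.386/0.248) + 0.614*log2(0.614/0.752) = 0.0668

0.0668 bits


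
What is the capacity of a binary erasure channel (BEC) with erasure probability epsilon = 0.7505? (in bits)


C = 1 - epsilon = 1 - 0.7505 = 0.2495

0.2495 bits


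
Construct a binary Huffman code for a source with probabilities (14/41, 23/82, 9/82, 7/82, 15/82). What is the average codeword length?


Huffman construction (repeatedly merge the two least-probable nodes; each merge adds 1 bit to every symbol beneath it): 7/82 + 9/82 = 8/41; 15/82 + 8/41 = 31/82; 23/82 + 14/41 = 51/82; 31/82 + 51/82 = 1. Resulting codeword lengths (in the order the probabilities were given): (2, 2, 3, 3, 2). L_avg = sum(p_i * l_i) = 14/41*2 + 23/82*2 + 9/82*3 + 7/82*3 + 15/82*2 = 90/41 = 2.1951

2.1951 bits


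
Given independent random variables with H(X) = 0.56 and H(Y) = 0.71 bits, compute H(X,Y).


For independent variables, H(X,Y) = H(X) + H(Y) = 0.56 + 0.71 = 1.27

1.27 bits


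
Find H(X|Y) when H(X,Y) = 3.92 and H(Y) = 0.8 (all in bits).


H(X|Y) = H(X,Y) - H(Y) = 3.92 - 0.8 = 3.12

3.12 bits


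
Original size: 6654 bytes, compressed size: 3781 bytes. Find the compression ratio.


Ratio = original / compressed = 6654 / 3781 = 1.7599

1.7599


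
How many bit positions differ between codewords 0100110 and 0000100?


Count differing positions: . ^ . . . ^ . = 2 differences

2


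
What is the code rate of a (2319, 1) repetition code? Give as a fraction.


Rate = k/n = 1/2319

1/2319


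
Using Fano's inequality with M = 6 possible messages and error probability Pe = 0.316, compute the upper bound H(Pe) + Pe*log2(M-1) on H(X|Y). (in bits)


H(Pe) = -Pe*log2(Pe) - (1-Pe)*log2(1-Pe) = -0.316*log2(0.316) - 0.684*log2(0.684) = 0.525193 + 0.374785 = 0.9. Pe*log2(M-1) = 0.316*log2(5) = 0.733729. Bound = H(Pe) + Pe*log2(M-1) = 0.525193 + 0.374785 + 0.733729 = 1.6337

1.6337 bits


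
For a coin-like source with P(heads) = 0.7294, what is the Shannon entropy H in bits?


H = -p*log2(p) - (1-p)*log2(1-p). -0.7294*log2(0.7294) = 0.332036; -0.2706*log2(0.2706) = 0.510288. H = 0.332036 + 0.510288 = 0.8423

0.8423 bits


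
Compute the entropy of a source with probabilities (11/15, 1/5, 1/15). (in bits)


H = -sum(p_i * log2(p_i)). Terms: -(11/15)*log2(11/15) = 0.328137; -(1/5)*log2(1/5) = 0.464386; -(1/15)*log2(1/15) = 0.260459. H = 0.328137 + 0.464386 + 0.260459 = 1.053

1.053 bits


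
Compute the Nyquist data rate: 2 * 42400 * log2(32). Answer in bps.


Rate = 2 * B * log2(M) = 2 * 42400 * 5.0 = 424000.0

424000.0 bps


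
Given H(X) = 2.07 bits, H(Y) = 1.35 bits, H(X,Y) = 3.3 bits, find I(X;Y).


I(X;Y) = H(X) + H(Y) - H(X,Y) = 2.07 + 1.35 - 3.3 = 0.12

0.12 bits


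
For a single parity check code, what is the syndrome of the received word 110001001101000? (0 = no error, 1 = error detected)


Syndrome = XOR of all bits = 1 XOR 1 XOR 0 XOR 0 XOR 0 XOR 1 XOR 0 XOR 0 XOR 1 XOR 1 XOR 0 XOR 1 XOR 0 XOR 0 XOR 0 = 0

0


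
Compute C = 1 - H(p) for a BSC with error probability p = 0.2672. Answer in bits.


H(p) = -p*log2(p) - (1-p)*log2(1-p) = -0.2672*log2(0.2672) - 0.7328*log2(0.7328) = 0.508751 + 0.328667 = 0.8374. C = 1 - H(p) = 1 - 0.8374 = 0.1626

0.1626 bits


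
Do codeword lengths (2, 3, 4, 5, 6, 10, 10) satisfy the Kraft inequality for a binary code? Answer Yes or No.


Kraft sum = sum(2^(-l_i)) = 0.4863, need <= 1. Result: satisfied (a binary prefix-free code with these lengths exists)

Yes


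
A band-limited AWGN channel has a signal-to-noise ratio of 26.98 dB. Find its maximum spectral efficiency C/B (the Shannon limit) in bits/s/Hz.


SNR_linear = 10^(26.98/10) = 498.8845; C/B = log2(1 + SNR_linear) = log2(1 + 498.8845) = 8.9655

8.9655 bits/s/Hz


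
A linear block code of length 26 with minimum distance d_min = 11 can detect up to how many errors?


Detection capability = d_min - 1 = 11 - 1 = 10

10 errors


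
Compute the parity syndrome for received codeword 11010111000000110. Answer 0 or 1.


Syndrome = XOR of all bits = 1 XOR 1 XOR 0 XOR 1 XOR 0 XOR 1 XOR 1 XOR 1 XOR 0 XOR 0 XOR 0 XOR 0 XOR 0 XOR 0 XOR 1 XOR 1 XOR 0 = 0

0


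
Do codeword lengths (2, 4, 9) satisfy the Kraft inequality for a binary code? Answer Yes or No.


Kraft sum = sum(2^(-l_i)) = 0.3145, need <= 1. Result: satisfied (a binary prefix-free code with these lengths exists)

Yes


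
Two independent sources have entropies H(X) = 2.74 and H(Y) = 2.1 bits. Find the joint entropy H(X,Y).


For independent variables, H(X,Y) = H(X) + H(Y) = 2.74 + 2.1 = 4.84

4.84 bits


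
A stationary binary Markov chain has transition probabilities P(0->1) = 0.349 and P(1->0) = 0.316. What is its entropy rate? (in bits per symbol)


Stationary distribution: pi_0 = p10/(p01+p10) = 0.4752, pi_1 = 0.5248. Entropy rate H' = pi_0*H(p01) + pi_1*H(p10) = 0.4752*0.9332 + 0.5248*0.9 = 0.9158

0.9158 bits/symbol


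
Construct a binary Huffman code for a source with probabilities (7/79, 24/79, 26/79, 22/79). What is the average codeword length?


Huffman construction (repeatedly merge the two least-probable nodes; each merge adds 1 bit to every symbol beneath it): 7/79 + 22/79 = 29/79; 24/79 + 26/79 = 50/79; 29/79 + 50/79 = 1. Resulting codeword lengths (in the order the probabilities were given): (2, 2, 2, 2). L_avg = sum(p_i * l_i) = 7/79*2 + 24/79*2 + 26/79*2 + 22/79*2 = 2

2.0 bits


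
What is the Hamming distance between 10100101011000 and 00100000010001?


Count differing positions: ^ . . . . ^ . ^ . . ^ . . ^ = 5 differences

5


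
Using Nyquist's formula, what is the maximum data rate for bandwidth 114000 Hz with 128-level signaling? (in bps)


Rate = 2 * B * log2(M) = 2 * 114000 * 7.0 = 1596000.0

1596000.0 bps


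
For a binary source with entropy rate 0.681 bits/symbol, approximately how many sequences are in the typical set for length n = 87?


log2|A_typical| = nH = 87 * 0.681 = 59.247, so |A_typical| ~ 2^59.247 = 6.841e+17

6.841e+17


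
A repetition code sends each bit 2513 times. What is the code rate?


Rate = k/n = 1/2513

1/2513


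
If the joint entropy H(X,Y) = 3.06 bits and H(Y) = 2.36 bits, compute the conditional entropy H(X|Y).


H(X|Y) = H(X,Y) - H(Y) = 3.06 - 2.36 = 0.7

0.7 bits


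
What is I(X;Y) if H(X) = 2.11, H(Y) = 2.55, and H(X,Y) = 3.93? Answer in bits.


I(X;Y) = H(X) + H(Y) - H(X,Y) = 2.11 + 2.55 - 3.93 = 0.73

0.73 bits


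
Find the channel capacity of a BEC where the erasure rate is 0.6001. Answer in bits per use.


C = 1 - epsilon = 1 - 0.6001 = 0.3999

0.3999 bits


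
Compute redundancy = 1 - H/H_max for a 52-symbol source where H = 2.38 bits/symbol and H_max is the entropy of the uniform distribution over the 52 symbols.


H_max = log2(K) = log2(52) = 5.7004 bits/symbol. Redundancy = 1 - H/H_max = 1 - 2.38/5.7004 = 1 - 0.4175 = 0.5825

0.5825


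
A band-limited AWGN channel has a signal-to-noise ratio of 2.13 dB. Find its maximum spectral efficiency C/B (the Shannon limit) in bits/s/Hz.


SNR_linear = 10^(2.13/10) = 1.6331; C/B = log2(1 + SNR_linear) = log2(1 + 1.6331) = 1.3967

1.3967 bits/s/Hz


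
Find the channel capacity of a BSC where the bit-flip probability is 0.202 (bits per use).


H(p) = -p*log2(p) - (1-p)*log2(1-p) = -0.202*log2(0.202) - 0.798*log2(0.798) = 0.466130 + 0.259780 = 0.7259. C = 1 - H(p) = 1 - 0.7259 = 0.2741

0.2741 bits


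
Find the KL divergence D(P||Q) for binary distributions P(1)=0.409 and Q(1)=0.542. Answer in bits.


KL = p*log2(p/q) + (1-p)*log2((1-p)/(1-q)) = 0.409*log2(0.409/0.542) + 0.591*log2(0.591/0.458) = 0.0512

0.0512 bits


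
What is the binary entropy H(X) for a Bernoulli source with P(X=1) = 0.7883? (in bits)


H = -p*log2(p) - (1-p)*log2(1-p). -0.7883*log2(0.7883) = 0.270531; -0.2117*log2(0.2117) = 0.474188. H = 0.270531 + 0.474188 = 0.7447

0.7447 bits


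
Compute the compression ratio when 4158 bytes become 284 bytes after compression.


Ratio = original / compressed = 4158 / 284 = 14.6408

14.6408


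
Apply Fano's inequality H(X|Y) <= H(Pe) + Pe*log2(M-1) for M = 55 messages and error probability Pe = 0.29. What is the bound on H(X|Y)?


H(Pe) = -Pe*log2(Pe) - (1-Pe)*log2(1-Pe) = -0.29*log2(0.29) - 0.71*log2(0.71) = 0.517904 + 0.350817 = 0.8687. Pe*log2(M-1) = 0.29*log2(54) = 1.668917. Bound = H(Pe) + Pe*log2(M-1) = 0.517904 + 0.350817 + 1.668917 = 2.5376

2.5376 bits


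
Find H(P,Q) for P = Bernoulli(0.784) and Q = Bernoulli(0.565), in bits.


H(P,Q) = -p*log2(q) - (1-p)*log2(1-q). -0.784*log2(0.565) = 0.645763; -0.216*log2(0.435) = 0.259397. H(P,Q) = 0.645763 + 0.259397 = 0.9052

0.9052 bits


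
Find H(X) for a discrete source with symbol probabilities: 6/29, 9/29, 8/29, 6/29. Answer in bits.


H = -sum(p_i * log2(p_i)). Terms: -(6/29)*log2(6/29) = 0.470280; -(9/29)*log2(9/29) = 0.523879; -(8/29)*log2(8/29) = 0.512546; -(6/29)*log2(6/29) = 0.470280. H = 0.470280 + 0.523879 + 0.512546 + 0.470280 = 1.977

1.977 bits


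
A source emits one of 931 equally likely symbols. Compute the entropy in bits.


H = log2(n) = log2(931) = 9.8626

9.8626 bits


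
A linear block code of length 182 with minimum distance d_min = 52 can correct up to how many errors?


Correction capability = floor((d-1)/2) = floor((52-1)/2) = 25

25 errors


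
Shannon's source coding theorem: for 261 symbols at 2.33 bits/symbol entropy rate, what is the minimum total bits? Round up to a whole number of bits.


Minimum bits >= n * H = 261 * 2.33 = 608.13, rounded up to a whole number of bits = 609

609 bits


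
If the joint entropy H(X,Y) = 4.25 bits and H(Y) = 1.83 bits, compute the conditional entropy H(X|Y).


H(X|Y) = H(X,Y) - H(Y) = 4.25 - 1.83 = 2.42

2.42 bits


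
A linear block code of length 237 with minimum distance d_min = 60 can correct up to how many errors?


Correction capability = floor((d-1)/2) = floor((60-1)/2) = 29

29 errors


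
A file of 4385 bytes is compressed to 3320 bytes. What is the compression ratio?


Ratio = original / compressed = 4385 / 3320 = 1.3208

1.3208


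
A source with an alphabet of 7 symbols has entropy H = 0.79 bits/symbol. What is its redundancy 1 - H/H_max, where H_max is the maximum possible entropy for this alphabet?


H_max = log2(K) = log2(7) = 2.8074 bits/symbol. Redundancy = 1 - H/H_max = 1 - 0.79/2.8074 = 1 - 0.2814 = 0.7186

0.7186


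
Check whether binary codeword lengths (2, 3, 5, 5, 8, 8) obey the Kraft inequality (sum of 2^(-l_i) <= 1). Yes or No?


Kraft sum = sum(2^(-l_i)) = 0.4453, need <= 1. Result: satisfied (a binary prefix-free code with these lengths exists)

Yes


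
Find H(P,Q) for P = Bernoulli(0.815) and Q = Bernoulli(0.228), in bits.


H(P,Q) = -p*log2(q) - (1-p)*log2(1-q). -0.815*log2(0.228) = 1.738309; -0.185*log2(0.772) = 0.069066. H(P,Q) = 1.738309 + 0.069066 = 1.8074

1.8074 bits


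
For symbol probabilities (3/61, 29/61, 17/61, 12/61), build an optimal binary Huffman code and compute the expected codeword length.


Huffman construction (repeatedly merge the two least-probable nodes; each merge adds 1 bit to every symbol beneath it): 3/61 + 12/61 = 15/61; 15/61 + 17/61 = 32/61; 29/61 + 32/61 = 1. Resulting codeword lengths (in the order the probabilities were given): (3, 1, 2, 3). L_avg = sum(p_i * l_i) = 3/61*3 + 29/61*1 + 17/61*2 + 12/61*3 = 108/61 = 1.7705

1.7705 bits


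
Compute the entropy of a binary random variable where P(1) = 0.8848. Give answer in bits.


H = -p*log2(p) - (1-p)*log2(1-p). -0.8848*log2(0.8848) = 0.156235; -0.1152*log2(0.1152) = 0.359169. H = 0.156235 + 0.359169 = 0.5154

0.5154 bits


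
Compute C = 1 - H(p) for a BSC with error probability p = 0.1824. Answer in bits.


H(p) = -p*log2(p) - (1-p)*log2(1-p) = -0.1824*log2(0.1824) - 0.8176*log2(0.8176) = 0.447760 + 0.237540 = 0.6853. C = 1 - H(p) = 1 - 0.6853 = 0.3147

0.3147 bits


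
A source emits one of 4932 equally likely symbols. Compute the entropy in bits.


H = log2(n) = log2(4932) = 12.268

12.268 bits


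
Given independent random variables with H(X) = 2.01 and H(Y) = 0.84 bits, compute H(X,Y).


For independent variables, H(X,Y) = H(X) + H(Y) = 2.01 + 0.84 = 2.85

2.85 bits


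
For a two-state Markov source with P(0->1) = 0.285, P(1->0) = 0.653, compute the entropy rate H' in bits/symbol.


Stationary distribution: pi_0 = p10/(p01+p10) = 0.6962, pi_1 = 0.3038. Entropy rate H' = pi_0*H(p01) + pi_1*H(p10) = 0.6962*0.8622 + 0.3038*0.9314 = 0.8832

0.8832 bits/symbol


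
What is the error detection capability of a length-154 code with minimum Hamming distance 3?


Detection capability = d_min - 1 = 3 - 1 = 2

2 errors


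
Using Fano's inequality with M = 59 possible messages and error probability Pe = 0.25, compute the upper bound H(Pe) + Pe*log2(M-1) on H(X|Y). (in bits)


H(Pe) = -Pe*log2(Pe) - (1-Pe)*log2(1-Pe) = -0.25*log2(0.25) - 0.75*log2(0.75) = 0.500000 + 0.311278 = 0.8113. Pe*log2(M-1) = 0.25*log2(58) = 1.464495. Bound = H(Pe) + Pe*log2(M-1) = 0.500000 + 0.311278 + 1.464495 = 2.2758

2.2758 bits


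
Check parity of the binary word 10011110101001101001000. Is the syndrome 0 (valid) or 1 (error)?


Syndrome = XOR of all bits = 1 XOR 0 XOR 0 XOR 1 XOR 1 XOR 1 XOR 1 XOR 0 XOR 1 XOR 0 XOR 1 XOR 0 XOR 0 XOR 1 XOR 1 XOR 0 XOR 1 XOR 0 XOR 0 XOR 1 XOR 0 XOR 0 XOR 0 = 1

1


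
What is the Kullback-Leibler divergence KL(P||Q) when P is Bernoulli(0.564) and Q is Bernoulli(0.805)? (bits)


KL = p*log2(p/q) + (1-p)*log2((1-p)/(1-q)) = 0.564*log2(0.564/0.805) + 0.436*log2(0.436/0.195) = 0.2166

0.2166 bits


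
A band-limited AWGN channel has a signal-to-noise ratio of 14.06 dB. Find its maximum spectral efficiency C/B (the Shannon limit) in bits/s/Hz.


SNR_linear = 10^(14.06/10) = 25.4683; C/B = log2(1 + SNR_linear) = log2(1 + 25.4683) = 4.7262

4.7262 bits/s/Hz


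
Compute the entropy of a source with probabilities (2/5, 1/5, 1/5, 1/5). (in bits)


H = -sum(p_i * log2(p_i)). Terms: -(2/5)*log2(2/5) = 0.528771; -(1/5)*log2(1/5) = 0.464386; -(1/5)*log2(1/5) = 0.464386; -(1/5)*log2(1/5) = 0.464386. H = 0.528771 + 0.464386 + 0.464386 + 0.464386 = 1.9219

1.9219 bits


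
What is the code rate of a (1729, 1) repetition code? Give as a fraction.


Rate = k/n = 1/1729

1/1729


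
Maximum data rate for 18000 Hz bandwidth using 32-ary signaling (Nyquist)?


Rate = 2 * B * log2(M) = 2 * 18000 * 5.0 = 180000.0

180000.0 bps


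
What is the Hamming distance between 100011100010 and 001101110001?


Count differing positions: ^ . ^ ^ ^ . . ^ . . ^ ^ = 7 differences

7


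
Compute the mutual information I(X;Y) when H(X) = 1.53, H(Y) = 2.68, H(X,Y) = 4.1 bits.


I(X;Y) = H(X) + H(Y) - H(X,Y) = 1.53 + 2.68 - 4.1 = 0.11

0.11 bits


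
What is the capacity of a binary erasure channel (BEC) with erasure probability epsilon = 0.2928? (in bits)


C = 1 - epsilon = 1 - 0.2928 = 0.7072

0.7072 bits


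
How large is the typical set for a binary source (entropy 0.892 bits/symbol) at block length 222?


log2|A_typical| = nH = 222 * 0.892 = 198.024, so |A_typical| ~ 2^198.024 = 4.085e+59

4.085e+59


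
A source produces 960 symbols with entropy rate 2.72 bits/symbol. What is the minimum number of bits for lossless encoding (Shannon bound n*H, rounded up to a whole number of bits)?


Minimum bits >= n * H = 960 * 2.72 = 2611.2, rounded up to a whole number of bits = 2612

2612 bits


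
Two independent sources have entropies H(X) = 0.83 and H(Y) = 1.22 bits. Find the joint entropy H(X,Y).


For independent variables, H(X,Y) = H(X) + H(Y) = 0.83 + 1.22 = 2.05

2.05 bits


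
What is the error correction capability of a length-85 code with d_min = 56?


Correction capability = floor((d-1)/2) = floor((56-1)/2) = 27

27 errors


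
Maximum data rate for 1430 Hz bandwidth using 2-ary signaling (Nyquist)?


Rate = 2 * B * log2(M) = 2 * 1430 * 1.0 = 2860.0

2860.0 bps


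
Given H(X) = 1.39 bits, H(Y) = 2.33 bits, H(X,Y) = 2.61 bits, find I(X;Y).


I(X;Y) = H(X) + H(Y) - H(X,Y) = 1.39 + 2.33 - 2.61 = 1.11

1.11 bits


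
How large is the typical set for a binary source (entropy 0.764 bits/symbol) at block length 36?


log2|A_typical| = nH = 36 * 0.764 = 27.504, so |A_typical| ~ 2^27.504 = 1.903e+08

1.903e+08


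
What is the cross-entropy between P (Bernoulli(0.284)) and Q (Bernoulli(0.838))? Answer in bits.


H(P,Q) = -p*log2(q) - (1-p)*log2(1-q). -0.284*log2(0.838) = 0.072414; -0.716*log2(0.162) = 1.880169. H(P,Q) = 0.072414 + 1.880169 = 1.9526

1.9526 bits


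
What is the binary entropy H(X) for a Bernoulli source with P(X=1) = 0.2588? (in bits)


H = -p*log2(p) - (1-p)*log2(1-p). -0.2588*log2(0.2588) = 0.504683; -0.7412*log2(0.7412) = 0.320247. H = 0.504683 + 0.320247 = 0.8249

0.8249 bits


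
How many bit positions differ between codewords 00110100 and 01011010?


Count differing positions: . ^ ^ . ^ ^ ^ . = 5 differences

5


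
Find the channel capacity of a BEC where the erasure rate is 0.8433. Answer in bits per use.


C = 1 - epsilon = 1 - 0.8433 = 0.1567

0.1567 bits


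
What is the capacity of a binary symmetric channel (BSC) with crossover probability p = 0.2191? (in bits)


H(p) = -p*log2(p) - (1-p)*log2(1-p) = -0.2191*log2(0.2191) - 0.7809*log2(0.7809) = 0.479903 + 0.278618 = 0.7585. C = 1 - H(p) = 1 - 0.7585 = 0.2415

0.2415 bits


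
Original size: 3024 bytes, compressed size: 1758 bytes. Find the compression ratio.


Ratio = original / compressed = 3024 / 1758 = 1.7201

1.7201


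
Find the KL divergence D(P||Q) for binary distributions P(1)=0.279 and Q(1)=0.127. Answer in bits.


KL = p*log2(p/q) + (1-p)*log2((1-p)/(1-q)) = 0.279*log2(0.279/0.127) + 0.721*log2(0.721/0.873) = 0.1178

0.1178 bits


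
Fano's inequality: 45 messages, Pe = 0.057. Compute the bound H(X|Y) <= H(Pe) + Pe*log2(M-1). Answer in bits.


H(Pe) = -Pe*log2(Pe) - (1-Pe)*log2(1-Pe) = -0.057*log2(0.057) - 0.943*log2(0.943) = 0.235575 + 0.079844 = 0.3154. Pe*log2(M-1) = 0.057*log2(44) = 0.311188. Bound = H(Pe) + Pe*log2(M-1) = 0.235575 + 0.079844 + 0.311188 = 0.6266

0.6266 bits


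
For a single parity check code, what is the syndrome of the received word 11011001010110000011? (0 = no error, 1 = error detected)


Syndrome = XOR of all bits = 1 XOR 1 XOR 0 XOR 1 XOR 1 XOR 0 XOR 0 XOR 1 XOR 0 XOR 1 XOR 0 XOR 1 XOR 1 XOR 0 XOR 0 XOR 0 XOR 0 XOR 0 XOR 1 XOR 1 = 0

0


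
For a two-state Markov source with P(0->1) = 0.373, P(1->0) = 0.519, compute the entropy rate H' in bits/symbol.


Stationary distribution: pi_0 = p10/(p01+p10) = 0.5818, pi_1 = 0.4182. Entropy rate H' = pi_0*H(p01) + pi_1*H(p10) = 0.5818*0.9529 + 0.4182*0.999 = 0.9722

0.9722 bits/symbol


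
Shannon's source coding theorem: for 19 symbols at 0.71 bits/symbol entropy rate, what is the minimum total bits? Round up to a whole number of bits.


Minimum bits >= n * H = 19 * 0.71 = 13.49, rounded up to a whole number of bits = 14

14 bits


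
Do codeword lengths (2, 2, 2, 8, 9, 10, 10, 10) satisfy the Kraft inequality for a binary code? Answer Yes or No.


Kraft sum = sum(2^(-l_i)) = 0.7588, need <= 1. Result: satisfied (a binary prefix-free code with these lengths exists)

Yes


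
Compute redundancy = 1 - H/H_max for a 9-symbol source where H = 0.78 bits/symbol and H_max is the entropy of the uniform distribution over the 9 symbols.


H_max = log2(K) = log2(9) = 3.1699 bits/symbol. Redundancy = 1 - H/H_max = 1 - 0.78/3.1699 = 1 - 0.2461 = 0.7539

0.7539


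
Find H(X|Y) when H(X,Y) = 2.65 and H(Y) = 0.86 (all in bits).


H(X|Y) = H(X,Y) - H(Y) = 2.65 - 0.86 = 1.79

1.79 bits
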